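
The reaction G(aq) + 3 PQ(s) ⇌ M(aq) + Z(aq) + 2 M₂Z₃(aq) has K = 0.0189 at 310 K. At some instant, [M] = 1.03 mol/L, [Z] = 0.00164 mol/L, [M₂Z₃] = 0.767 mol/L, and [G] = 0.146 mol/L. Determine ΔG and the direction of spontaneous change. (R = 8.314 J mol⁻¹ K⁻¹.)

ΔG = -2.63 kJ/mol; the forward reaction is spontaneous

(PQ is a pure solid — omitted from Q.)
Q = [M]·[Z]·[M₂Z₃]² / [G] = (1.03)·(0.00164)·(0.767)² / (0.146) = 0.00681
ΔG = RT ln(Q/K) = (8.314 J mol⁻¹ K⁻¹)(310 K) × ln(0.00681/0.0189)
   = (2.577 kJ/mol)(-1.021) = -2.63 kJ/mol
ΔG < 0, so the forward reaction is spontaneous (proceeds forward).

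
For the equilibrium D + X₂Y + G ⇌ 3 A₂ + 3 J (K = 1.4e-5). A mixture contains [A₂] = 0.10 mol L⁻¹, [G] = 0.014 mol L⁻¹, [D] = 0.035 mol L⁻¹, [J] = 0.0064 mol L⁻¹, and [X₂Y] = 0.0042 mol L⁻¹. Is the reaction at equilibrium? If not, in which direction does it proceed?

in the reverse direction

Q = [A₂]³·[J]³ / ([D]·[X₂Y]·[G]) = (0.10)³·(0.0064)³ / ((0.035)·(0.0042)·(0.014)) = 1.3e-4
Q = 1.3e-4 > K = 1.4e-5, so the reverse reaction proceeds.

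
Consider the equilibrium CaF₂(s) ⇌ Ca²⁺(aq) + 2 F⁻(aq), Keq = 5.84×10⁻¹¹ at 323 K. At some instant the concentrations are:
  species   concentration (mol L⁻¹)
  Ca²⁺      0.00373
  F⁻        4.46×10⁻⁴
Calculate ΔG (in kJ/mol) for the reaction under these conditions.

(CaF₂ is a pure solid — omitted from Q.)
Q = [Ca²⁺]·[F⁻]² = (0.00373)·(4.46×10⁻⁴)² = 7.42×10⁻¹⁰
ΔG = RT ln(Q/Keq) = (8.314 J mol⁻¹ K⁻¹)(323 K) × ln(7.42×10⁻¹⁰/5.84×10⁻¹¹)
   = (2.685 kJ/mol)(2.542) = 6.83 kJ/mol
ΔG > 0, so the forward reaction is non-spontaneous (proceeds in reverse).

ΔG = 6.83 kJ/mol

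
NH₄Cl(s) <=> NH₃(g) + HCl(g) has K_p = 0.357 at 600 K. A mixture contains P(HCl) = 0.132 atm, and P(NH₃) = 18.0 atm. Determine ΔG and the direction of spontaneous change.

ΔG = 9.46 kJ/mol; the forward reaction is non-spontaneous

(NH₄Cl is a pure solid — omitted from Q_p.)
Q_p = P(NH₃)·P(HCl) = (18.0)·(0.132) = 2.38
ΔG = RT ln(Q_p/K_p) = (8.314 J mol⁻¹ K⁻¹)(600 K) × ln(2.38/0.357)
   = (4.988 kJ/mol)(1.897) = 9.46 kJ/mol
ΔG > 0, so the forward reaction is non-spontaneous (proceeds in reverse).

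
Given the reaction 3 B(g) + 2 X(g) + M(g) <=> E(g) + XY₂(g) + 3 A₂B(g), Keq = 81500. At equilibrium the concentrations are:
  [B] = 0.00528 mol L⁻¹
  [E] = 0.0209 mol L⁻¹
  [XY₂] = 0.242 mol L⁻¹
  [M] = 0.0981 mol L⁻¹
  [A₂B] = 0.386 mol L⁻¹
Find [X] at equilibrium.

At equilibrium, Keq = [E]·[XY₂]·[A₂B]³ / ([B]³·[X]²·[M]) = 81500.
(0.0209)·(0.242)·(0.386)³ / ((0.00528)³·([X])²·(0.0981)) = 81500
[X]² = 0.247 ⇒ [X] = 0.497 mol L⁻¹

[X] = 0.497 mol L⁻¹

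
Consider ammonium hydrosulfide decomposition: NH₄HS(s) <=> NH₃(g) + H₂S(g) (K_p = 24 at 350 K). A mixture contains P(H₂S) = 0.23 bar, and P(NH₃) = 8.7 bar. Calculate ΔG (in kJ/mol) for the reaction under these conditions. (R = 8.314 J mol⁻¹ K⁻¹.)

(NH₄HS is a pure solid — omitted from Q_p.)
Q_p = P(NH₃)·P(H₂S) = (8.7)·(0.23) = 2.00
ΔG = RT ln(Q_p/K_p) = (8.314 J mol⁻¹ K⁻¹)(350 K) × ln(2.00/24)
   = (2.910 kJ/mol)(-2.485) = -7.23 kJ/mol
ΔG < 0, so the forward reaction is spontaneous (proceeds forward).

ΔG = -7.23 kJ/mol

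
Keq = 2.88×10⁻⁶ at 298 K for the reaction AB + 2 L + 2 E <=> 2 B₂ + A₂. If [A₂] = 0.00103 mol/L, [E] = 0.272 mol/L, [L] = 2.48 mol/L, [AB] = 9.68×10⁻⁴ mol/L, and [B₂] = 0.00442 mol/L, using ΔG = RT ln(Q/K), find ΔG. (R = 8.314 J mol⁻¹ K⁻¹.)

Q = [B₂]²·[A₂] / ([AB]·[L]²·[E]²) = (0.00442)²·(0.00103) / ((9.68×10⁻⁴)·(2.48)²·(0.272)²) = 4.57×10⁻⁵
ΔG = RT ln(Q/Keq) = (8.314 J mol⁻¹ K⁻¹)(298 K) × ln(4.57×10⁻⁵/2.88×10⁻⁶)
   = (2.478 kJ/mol)(2.764) = 6.85 kJ/mol
ΔG > 0, so the forward reaction is non-spontaneous (proceeds in reverse).

ΔG = 6.85 kJ/mol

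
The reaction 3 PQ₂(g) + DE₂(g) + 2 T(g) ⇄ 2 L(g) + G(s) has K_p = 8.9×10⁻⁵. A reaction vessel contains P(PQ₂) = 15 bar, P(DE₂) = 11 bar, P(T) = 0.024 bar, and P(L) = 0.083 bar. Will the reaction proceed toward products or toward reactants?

(G is a pure solid — omitted from Q_p.)
Q_p = P(L)² / (P(PQ₂)³·P(DE₂)·P(T)²) = (0.083)² / ((15)³·(11)·(0.024)²) = 3.2×10⁻⁴
Q_p = 3.2×10⁻⁴ > K_p = 8.9×10⁻⁵, so the reverse reaction proceeds.

reverse (toward reactants)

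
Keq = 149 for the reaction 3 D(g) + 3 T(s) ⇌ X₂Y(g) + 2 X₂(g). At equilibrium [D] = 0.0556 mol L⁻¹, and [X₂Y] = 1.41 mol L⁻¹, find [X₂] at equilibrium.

[X₂] = 0.135 mol L⁻¹

(T is a pure solid — omitted from Keq.)
At equilibrium, Keq = [X₂Y]·[X₂]² / [D]³ = 149.
(1.41)·([X₂])² / (0.0556)³ = 149
[X₂]² = 0.0182 ⇒ [X₂] = 0.135 mol L⁻¹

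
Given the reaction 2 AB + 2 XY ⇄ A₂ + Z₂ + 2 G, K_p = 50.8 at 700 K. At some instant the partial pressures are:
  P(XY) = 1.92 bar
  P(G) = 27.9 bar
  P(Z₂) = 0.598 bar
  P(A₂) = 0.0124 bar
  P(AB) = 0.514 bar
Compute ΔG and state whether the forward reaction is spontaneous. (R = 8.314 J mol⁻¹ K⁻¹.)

ΔG = -12.5 kJ/mol; the forward reaction is spontaneous

Q_p = P(A₂)·P(Z₂)·P(G)² / (P(AB)²·P(XY)²) = (0.0124)·(0.598)·(27.9)² / ((0.514)²·(1.92)²) = 5.93
ΔG = RT ln(Q_p/K_p) = (8.314 J mol⁻¹ K⁻¹)(700 K) × ln(5.93/50.8)
   = (5.820 kJ/mol)(-2.148) = -12.5 kJ/mol
ΔG < 0, so the forward reaction is spontaneous (proceeds forward).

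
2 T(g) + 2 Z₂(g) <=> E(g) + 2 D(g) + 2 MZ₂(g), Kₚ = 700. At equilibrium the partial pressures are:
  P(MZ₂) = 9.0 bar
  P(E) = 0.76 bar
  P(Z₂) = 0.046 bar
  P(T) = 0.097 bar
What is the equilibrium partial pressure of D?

P(D) = 0.015 bar

At equilibrium, Kₚ = P(E)·P(D)²·P(MZ₂)² / (P(T)²·P(Z₂)²) = 700.
(0.76)·(P(D))²·(9.0)² / ((0.097)²·(0.046)²) = 700
P(D)² = 2.26e-4 ⇒ P(D) = 0.015 bar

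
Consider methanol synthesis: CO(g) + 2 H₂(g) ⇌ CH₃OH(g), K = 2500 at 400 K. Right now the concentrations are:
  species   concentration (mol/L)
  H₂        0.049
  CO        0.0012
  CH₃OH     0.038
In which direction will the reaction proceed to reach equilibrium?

Q = [CH₃OH] / ([CO]·[H₂]²) = (0.038) / ((0.0012)·(0.049)²) = 13000
Q = 13000 > K = 2500, so the reverse reaction proceeds.

toward reactants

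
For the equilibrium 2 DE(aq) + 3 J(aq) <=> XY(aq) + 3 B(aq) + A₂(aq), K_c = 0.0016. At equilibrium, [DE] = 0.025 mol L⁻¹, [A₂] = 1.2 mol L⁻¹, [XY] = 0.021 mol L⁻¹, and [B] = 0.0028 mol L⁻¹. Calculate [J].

[J] = 0.082 mol L⁻¹

At equilibrium, K_c = [XY]·[B]³·[A₂] / ([DE]²·[J]³) = 0.0016.
(0.021)·(0.0028)³·(1.2) / ((0.025)²·([J])³) = 0.0016
[J]³ = 5.53×10⁻⁴ ⇒ [J] = 0.082 mol L⁻¹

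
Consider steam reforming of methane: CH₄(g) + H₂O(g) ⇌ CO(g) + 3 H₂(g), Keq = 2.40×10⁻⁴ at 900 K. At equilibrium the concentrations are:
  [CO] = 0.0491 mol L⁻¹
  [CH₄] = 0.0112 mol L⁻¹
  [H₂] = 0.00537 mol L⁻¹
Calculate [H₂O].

At equilibrium, Keq = [CO]·[H₂]³ / ([CH₄]·[H₂O]) = 2.40×10⁻⁴.
(0.0491)·(0.00537)³ / ((0.0112)·([H₂O])) = 2.40×10⁻⁴
[H₂O] = 0.00283 mol L⁻¹

[H₂O] = 0.00283 mol L⁻¹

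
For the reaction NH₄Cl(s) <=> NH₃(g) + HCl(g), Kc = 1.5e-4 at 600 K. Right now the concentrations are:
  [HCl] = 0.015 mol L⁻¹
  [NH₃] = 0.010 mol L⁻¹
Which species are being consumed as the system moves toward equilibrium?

none (at equilibrium)

(NH₄Cl is a pure solid — omitted from Qc.)
Qc = [NH₃]·[HCl] = (0.010)·(0.015) = 1.5e-4
Qc = 1.5e-4 = Kc; the system is at equilibrium.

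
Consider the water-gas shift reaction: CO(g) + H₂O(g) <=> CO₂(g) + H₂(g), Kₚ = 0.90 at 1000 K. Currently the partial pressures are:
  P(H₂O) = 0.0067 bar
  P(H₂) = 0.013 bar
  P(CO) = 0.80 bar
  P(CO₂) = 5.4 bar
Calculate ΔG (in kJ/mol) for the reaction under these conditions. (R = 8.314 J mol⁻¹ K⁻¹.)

Qₚ = P(CO₂)·P(H₂) / (P(CO)·P(H₂O)) = (5.4)·(0.013) / ((0.80)·(0.0067)) = 13.1
ΔG = RT ln(Qₚ/Kₚ) = (8.314 J mol⁻¹ K⁻¹)(1000 K) × ln(13.1/0.90)
   = (8.314 kJ/mol)(2.678) = 22.3 kJ/mol
ΔG > 0, so the forward reaction is non-spontaneous (proceeds in reverse).

ΔG = 22.3 kJ/mol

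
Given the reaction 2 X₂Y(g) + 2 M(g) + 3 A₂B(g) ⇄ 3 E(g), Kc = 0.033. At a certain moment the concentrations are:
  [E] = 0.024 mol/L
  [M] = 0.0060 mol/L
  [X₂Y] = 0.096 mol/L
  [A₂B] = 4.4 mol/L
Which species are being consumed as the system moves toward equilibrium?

E (products)

Qc = [E]³ / ([X₂Y]²·[M]²·[A₂B]³) = (0.024)³ / ((0.096)²·(0.0060)²·(4.4)³) = 0.49
Qc = 0.49 > Kc = 0.033: net reverse reaction.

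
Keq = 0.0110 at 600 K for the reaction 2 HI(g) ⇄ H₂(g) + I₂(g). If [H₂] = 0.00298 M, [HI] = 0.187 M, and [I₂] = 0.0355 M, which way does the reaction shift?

Q = [H₂]·[I₂] / [HI]² = (0.00298)·(0.0355) / (0.187)² = 0.00303
Q = 0.00303 < Keq = 0.0110, so the forward reaction proceeds.

forward (toward products)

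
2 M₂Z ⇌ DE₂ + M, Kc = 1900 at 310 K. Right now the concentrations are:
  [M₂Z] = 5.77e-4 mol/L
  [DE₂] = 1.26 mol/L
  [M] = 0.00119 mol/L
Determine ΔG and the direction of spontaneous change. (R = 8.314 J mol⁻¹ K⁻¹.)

ΔG = 2.22 kJ/mol; the forward reaction is non-spontaneous

Qc = [DE₂]·[M] / [M₂Z]² = (1.26)·(0.00119) / (5.77e-4)² = 4500
ΔG = RT ln(Qc/Kc) = (8.314 J mol⁻¹ K⁻¹)(310 K) × ln(4500/1900)
   = (2.577 kJ/mol)(0.8622) = 2.22 kJ/mol
ΔG > 0, so the forward reaction is non-spontaneous (proceeds in reverse).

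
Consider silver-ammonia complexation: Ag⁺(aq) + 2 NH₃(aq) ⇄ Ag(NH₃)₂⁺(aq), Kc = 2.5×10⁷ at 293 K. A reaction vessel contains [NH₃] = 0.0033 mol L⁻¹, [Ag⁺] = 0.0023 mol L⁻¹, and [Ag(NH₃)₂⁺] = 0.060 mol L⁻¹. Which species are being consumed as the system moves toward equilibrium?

Qc = [Ag(NH₃)₂⁺] / ([Ag⁺]·[NH₃]²) = (0.060) / ((0.0023)·(0.0033)²) = 2.4×10⁶
Qc = 2.4×10⁶ < Kc = 2.5×10⁷: net forward reaction.

Ag⁺, NH₃ (reactants)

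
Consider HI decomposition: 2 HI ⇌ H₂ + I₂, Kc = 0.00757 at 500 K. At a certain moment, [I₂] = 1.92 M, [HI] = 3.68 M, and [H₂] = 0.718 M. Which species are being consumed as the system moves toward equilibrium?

H₂, I₂ (products)

Qc = [H₂]·[I₂] / [HI]² = (0.718)·(1.92) / (3.68)² = 0.102
Qc = 0.102 > Kc = 0.00757: net reverse reaction.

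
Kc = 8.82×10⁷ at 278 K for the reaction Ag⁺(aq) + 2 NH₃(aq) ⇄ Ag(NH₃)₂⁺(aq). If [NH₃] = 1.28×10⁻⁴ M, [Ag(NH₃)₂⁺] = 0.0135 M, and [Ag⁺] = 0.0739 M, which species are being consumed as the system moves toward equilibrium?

Qc = [Ag(NH₃)₂⁺] / ([Ag⁺]·[NH₃]²) = (0.0135) / ((0.0739)·(1.28×10⁻⁴)²) = 1.11×10⁷
Qc = 1.11×10⁷ < Kc = 8.82×10⁷: net forward reaction.

Ag⁺, NH₃ (reactants)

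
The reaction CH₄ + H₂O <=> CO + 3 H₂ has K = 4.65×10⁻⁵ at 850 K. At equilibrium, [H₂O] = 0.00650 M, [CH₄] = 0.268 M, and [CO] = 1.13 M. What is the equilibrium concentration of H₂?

At equilibrium, K = [CO]·[H₂]³ / ([CH₄]·[H₂O]) = 4.65×10⁻⁵.
(1.13)·([H₂])³ / ((0.268)·(0.00650)) = 4.65×10⁻⁵
[H₂]³ = 7.17×10⁻⁸ ⇒ [H₂] = 0.00415 M

[H₂] = 0.00415 M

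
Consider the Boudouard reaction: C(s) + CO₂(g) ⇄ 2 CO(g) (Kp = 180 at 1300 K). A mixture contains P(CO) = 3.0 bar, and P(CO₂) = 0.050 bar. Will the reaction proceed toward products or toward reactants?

neither direction; the system is at equilibrium

(C is a pure solid — omitted from Qp.)
Qp = P(CO)² / P(CO₂) = (3.0)² / (0.050) = 180
Qp = 180 = Kp, so the system is already at equilibrium.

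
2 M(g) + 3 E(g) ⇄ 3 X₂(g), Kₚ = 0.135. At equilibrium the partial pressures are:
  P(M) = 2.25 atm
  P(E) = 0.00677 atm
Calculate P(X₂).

P(X₂) = 0.00596 atm

At equilibrium, Kₚ = P(X₂)³ / (P(M)²·P(E)³) = 0.135.
(P(X₂))³ / ((2.25)²·(0.00677)³) = 0.135
P(X₂)³ = 2.12×10⁻⁷ ⇒ P(X₂) = 0.00596 atm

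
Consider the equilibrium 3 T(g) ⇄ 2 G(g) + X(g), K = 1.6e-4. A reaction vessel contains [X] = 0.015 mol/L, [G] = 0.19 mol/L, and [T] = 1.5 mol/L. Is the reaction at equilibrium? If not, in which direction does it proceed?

no net change (already at equilibrium)

Q = [G]²·[X] / [T]³ = (0.19)²·(0.015) / (1.5)³ = 1.6e-4
Q = 1.6e-4 = K, so the system is already at equilibrium.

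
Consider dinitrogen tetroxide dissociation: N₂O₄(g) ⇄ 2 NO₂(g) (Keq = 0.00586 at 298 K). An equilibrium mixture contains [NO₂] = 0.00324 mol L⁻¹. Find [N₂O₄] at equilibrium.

[N₂O₄] = 0.00179 mol L⁻¹

At equilibrium, Keq = [NO₂]² / [N₂O₄] = 0.00586.
(0.00324)² / ([N₂O₄]) = 0.00586
[N₂O₄] = 0.00179 mol L⁻¹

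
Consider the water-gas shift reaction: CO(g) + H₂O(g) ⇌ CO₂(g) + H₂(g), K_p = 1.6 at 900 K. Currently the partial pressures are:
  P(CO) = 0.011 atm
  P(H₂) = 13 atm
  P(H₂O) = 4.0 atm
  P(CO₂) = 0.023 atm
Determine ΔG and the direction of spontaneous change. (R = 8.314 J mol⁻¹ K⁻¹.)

ΔG = 10.8 kJ/mol; the forward reaction is non-spontaneous

Q_p = P(CO₂)·P(H₂) / (P(CO)·P(H₂O)) = (0.023)·(13) / ((0.011)·(4.0)) = 6.80
ΔG = RT ln(Q_p/K_p) = (8.314 J mol⁻¹ K⁻¹)(900 K) × ln(6.80/1.6)
   = (7.483 kJ/mol)(1.447) = 10.8 kJ/mol
ΔG > 0, so the forward reaction is non-spontaneous (proceeds in reverse).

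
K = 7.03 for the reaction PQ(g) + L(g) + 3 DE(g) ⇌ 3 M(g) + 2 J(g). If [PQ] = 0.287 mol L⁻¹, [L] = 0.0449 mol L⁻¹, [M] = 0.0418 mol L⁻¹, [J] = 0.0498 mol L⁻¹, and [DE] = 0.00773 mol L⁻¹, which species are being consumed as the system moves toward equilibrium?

Q = [M]³·[J]² / ([PQ]·[L]·[DE]³) = (0.0418)³·(0.0498)² / ((0.287)·(0.0449)·(0.00773)³) = 30.4
Q = 30.4 > K = 7.03: net reverse reaction.

M, J (products)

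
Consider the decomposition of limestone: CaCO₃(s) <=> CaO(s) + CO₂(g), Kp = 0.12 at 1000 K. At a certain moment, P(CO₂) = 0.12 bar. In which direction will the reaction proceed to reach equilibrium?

(CaCO₃, CaO are pure solids — omitted from Qp.)
Qp = P(CO₂) = 0.12
Qp = 0.12 = Kp, so the system is already at equilibrium.

neither direction; the system is at equilibrium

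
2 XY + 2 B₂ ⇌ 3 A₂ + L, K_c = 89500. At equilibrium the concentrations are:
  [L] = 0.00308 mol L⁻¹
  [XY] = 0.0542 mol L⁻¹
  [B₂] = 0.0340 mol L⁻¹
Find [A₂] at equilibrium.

At equilibrium, K_c = [A₂]³·[L] / ([XY]²·[B₂]²) = 89500.
([A₂])³·(0.00308) / ((0.0542)²·(0.0340)²) = 89500
[A₂]³ = 98.7 ⇒ [A₂] = 4.62 mol L⁻¹

[A₂] = 4.62 mol L⁻¹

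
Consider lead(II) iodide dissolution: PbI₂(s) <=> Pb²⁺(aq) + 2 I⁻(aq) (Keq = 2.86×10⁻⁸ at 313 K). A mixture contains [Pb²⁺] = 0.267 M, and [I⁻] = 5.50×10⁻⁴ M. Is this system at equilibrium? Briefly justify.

no; Q > K, reaction proceeds in reverse

(PbI₂ is a pure solid — omitted from Q.)
Q = [Pb²⁺]·[I⁻]² = (0.267)·(5.50×10⁻⁴)² = 8.08×10⁻⁸
Q = 8.08×10⁻⁸ > Keq = 2.86×10⁻⁸: net reverse reaction.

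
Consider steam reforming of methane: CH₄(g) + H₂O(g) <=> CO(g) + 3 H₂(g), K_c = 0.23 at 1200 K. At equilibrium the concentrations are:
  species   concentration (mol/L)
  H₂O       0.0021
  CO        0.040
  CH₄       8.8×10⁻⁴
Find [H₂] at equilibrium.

[H₂] = 0.022 mol/L

At equilibrium, K_c = [CO]·[H₂]³ / ([CH₄]·[H₂O]) = 0.23.
(0.040)·([H₂])³ / ((8.8×10⁻⁴)·(0.0021)) = 0.23
[H₂]³ = 1.06×10⁻⁵ ⇒ [H₂] = 0.022 mol/L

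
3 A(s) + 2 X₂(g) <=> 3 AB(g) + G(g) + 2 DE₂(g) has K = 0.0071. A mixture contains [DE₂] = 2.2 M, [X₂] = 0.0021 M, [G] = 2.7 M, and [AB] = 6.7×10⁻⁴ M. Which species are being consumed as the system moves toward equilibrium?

(A is a pure solid — omitted from Q.)
Q = [AB]³·[G]·[DE₂]² / [X₂]² = (6.7×10⁻⁴)³·(2.7)·(2.2)² / (0.0021)² = 8.9×10⁻⁴
Q = 8.9×10⁻⁴ < K = 0.0071: net forward reaction.

A, X₂ (reactants)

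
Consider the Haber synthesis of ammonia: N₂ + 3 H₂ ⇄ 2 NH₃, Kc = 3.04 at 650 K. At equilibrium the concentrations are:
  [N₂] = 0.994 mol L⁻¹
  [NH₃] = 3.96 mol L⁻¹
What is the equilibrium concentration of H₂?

[H₂] = 1.73 mol L⁻¹

At equilibrium, Kc = [NH₃]² / ([N₂]·[H₂]³) = 3.04.
(3.96)² / ((0.994)·([H₂])³) = 3.04
[H₂]³ = 5.19 ⇒ [H₂] = 1.73 mol L⁻¹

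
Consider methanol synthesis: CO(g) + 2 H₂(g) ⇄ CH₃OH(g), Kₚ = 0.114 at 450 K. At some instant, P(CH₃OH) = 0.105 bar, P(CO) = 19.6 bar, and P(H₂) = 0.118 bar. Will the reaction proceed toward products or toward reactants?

Qₚ = P(CH₃OH) / (P(CO)·P(H₂)²) = (0.105) / ((19.6)·(0.118)²) = 0.385
Qₚ = 0.385 > Kₚ = 0.114, so the reverse reaction proceeds.

reverse (toward reactants)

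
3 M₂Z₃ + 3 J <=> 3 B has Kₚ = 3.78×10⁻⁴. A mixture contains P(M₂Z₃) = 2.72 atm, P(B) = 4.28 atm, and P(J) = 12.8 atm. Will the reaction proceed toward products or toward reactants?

in the reverse direction

Qₚ = P(B)³ / (P(M₂Z₃)³·P(J)³) = (4.28)³ / ((2.72)³·(12.8)³) = 0.00186
Qₚ = 0.00186 > Kₚ = 3.78×10⁻⁴, so the reverse reaction proceeds.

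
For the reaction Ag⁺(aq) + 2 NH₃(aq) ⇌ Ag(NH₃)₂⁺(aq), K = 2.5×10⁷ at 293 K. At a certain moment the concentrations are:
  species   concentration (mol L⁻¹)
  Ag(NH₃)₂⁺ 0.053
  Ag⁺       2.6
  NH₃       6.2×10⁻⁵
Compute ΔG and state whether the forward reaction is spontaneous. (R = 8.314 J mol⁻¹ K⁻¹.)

Q = [Ag(NH₃)₂⁺] / ([Ag⁺]·[NH₃]²) = (0.053) / ((2.6)·(6.2×10⁻⁵)²) = 5.30×10⁶
ΔG = RT ln(Q/K) = (8.314 J mol⁻¹ K⁻¹)(293 K) × ln(5.30×10⁶/2.5×10⁷)
   = (2.436 kJ/mol)(-1.551) = -3.78 kJ/mol
ΔG < 0, so the forward reaction is spontaneous (proceeds forward).

ΔG = -3.78 kJ/mol; the forward reaction is spontaneous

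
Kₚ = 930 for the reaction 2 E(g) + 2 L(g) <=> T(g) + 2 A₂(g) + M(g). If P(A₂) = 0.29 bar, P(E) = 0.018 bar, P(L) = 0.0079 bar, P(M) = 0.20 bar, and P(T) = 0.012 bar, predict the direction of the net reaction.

reverse (toward reactants)

Qₚ = P(T)·P(A₂)²·P(M) / (P(E)²·P(L)²) = (0.012)·(0.29)²·(0.20) / ((0.018)²·(0.0079)²) = 10000
Qₚ = 10000 > Kₚ = 930, so the reverse reaction proceeds.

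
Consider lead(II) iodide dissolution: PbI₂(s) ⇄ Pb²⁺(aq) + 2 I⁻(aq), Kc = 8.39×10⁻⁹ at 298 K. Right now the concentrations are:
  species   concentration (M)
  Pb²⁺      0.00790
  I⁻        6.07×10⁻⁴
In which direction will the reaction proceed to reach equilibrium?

(PbI₂ is a pure solid — omitted from Qc.)
Qc = [Pb²⁺]·[I⁻]² = (0.00790)·(6.07×10⁻⁴)² = 2.91×10⁻⁹
Qc = 2.91×10⁻⁹ < Kc = 8.39×10⁻⁹, so the forward reaction proceeds.

toward products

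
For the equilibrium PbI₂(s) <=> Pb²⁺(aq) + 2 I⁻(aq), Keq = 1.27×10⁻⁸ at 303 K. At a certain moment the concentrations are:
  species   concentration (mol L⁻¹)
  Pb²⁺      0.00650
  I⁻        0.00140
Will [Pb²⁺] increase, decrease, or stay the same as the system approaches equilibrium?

(PbI₂ is a pure solid — omitted from Q.)
Q = [Pb²⁺]·[I⁻]² = (0.00650)·(0.00140)² = 1.27×10⁻⁸
Q = 1.27×10⁻⁸ = Keq; the system is at equilibrium.

stay the same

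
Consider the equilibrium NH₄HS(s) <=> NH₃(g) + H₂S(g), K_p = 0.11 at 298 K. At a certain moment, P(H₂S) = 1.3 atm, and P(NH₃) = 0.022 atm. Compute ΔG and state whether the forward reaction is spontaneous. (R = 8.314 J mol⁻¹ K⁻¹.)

ΔG = -3.34 kJ/mol; the forward reaction is spontaneous

(NH₄HS is a pure solid — omitted from Q_p.)
Q_p = P(NH₃)·P(H₂S) = (0.022)·(1.3) = 0.0286
ΔG = RT ln(Q_p/K_p) = (8.314 J mol⁻¹ K⁻¹)(298 K) × ln(0.0286/0.11)
   = (2.478 kJ/mol)(-1.347) = -3.34 kJ/mol
ΔG < 0, so the forward reaction is spontaneous (proceeds forward).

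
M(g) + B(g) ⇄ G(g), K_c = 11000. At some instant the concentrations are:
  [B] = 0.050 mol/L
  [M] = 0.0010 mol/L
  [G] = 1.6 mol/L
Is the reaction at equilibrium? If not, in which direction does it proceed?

reverse (toward reactants)

Q_c = [G] / ([M]·[B]) = (1.6) / ((0.0010)·(0.050)) = 32000
Q_c = 32000 > K_c = 11000, so the reverse reaction proceeds.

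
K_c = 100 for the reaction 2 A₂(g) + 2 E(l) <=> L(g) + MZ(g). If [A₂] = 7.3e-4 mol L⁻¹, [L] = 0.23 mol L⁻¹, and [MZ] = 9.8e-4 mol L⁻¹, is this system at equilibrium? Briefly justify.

(E is a pure liquid — omitted from Q_c.)
Q_c = [L]·[MZ] / [A₂]² = (0.23)·(9.8e-4) / (7.3e-4)² = 420
Q_c = 420 > K_c = 100: net reverse reaction.

no; Q > K, reaction proceeds in reverse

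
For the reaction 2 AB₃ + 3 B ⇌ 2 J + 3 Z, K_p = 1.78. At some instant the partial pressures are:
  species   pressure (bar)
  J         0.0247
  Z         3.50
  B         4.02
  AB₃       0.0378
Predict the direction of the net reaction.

to the right

Q_p = P(J)²·P(Z)³ / (P(AB₃)²·P(B)³) = (0.0247)²·(3.50)³ / ((0.0378)²·(4.02)³) = 0.282
Q_p = 0.282 < K_p = 1.78, so the forward reaction proceeds.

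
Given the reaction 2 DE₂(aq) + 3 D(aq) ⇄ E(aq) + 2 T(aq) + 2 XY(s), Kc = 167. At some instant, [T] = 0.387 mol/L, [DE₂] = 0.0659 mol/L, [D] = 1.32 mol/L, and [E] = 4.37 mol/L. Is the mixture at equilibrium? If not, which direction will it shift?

no; Q < K, reaction proceeds forward

(XY is a pure solid — omitted from Qc.)
Qc = [E]·[T]² / ([DE₂]²·[D]³) = (4.37)·(0.387)² / ((0.0659)²·(1.32)³) = 65.5
Qc = 65.5 < Kc = 167: net forward reaction.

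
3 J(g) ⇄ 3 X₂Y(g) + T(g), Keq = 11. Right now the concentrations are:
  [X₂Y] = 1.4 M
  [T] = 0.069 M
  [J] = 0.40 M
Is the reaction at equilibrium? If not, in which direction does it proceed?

in the forward direction

Q = [X₂Y]³·[T] / [J]³ = (1.4)³·(0.069) / (0.40)³ = 3.0
Q = 3.0 < Keq = 11, so the forward reaction proceeds.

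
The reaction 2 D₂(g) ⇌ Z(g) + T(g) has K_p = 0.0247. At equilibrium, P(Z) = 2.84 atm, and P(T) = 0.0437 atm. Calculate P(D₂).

At equilibrium, K_p = P(Z)·P(T) / P(D₂)² = 0.0247.
(2.84)·(0.0437) / (P(D₂))² = 0.0247
P(D₂)² = 5.02 ⇒ P(D₂) = 2.24 atm

P(D₂) = 2.24 atm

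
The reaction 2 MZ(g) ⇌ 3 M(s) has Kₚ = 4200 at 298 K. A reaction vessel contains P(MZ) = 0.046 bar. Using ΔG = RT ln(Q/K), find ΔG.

(M is a pure solid — omitted from Qₚ.)
Qₚ = 1 / P(MZ)² = 1 / (0.046)² = 473
ΔG = RT ln(Qₚ/Kₚ) = (8.314 J mol⁻¹ K⁻¹)(298 K) × ln(473/4200)
   = (2.478 kJ/mol)(-2.184) = -5.41 kJ/mol
ΔG < 0, so the forward reaction is spontaneous (proceeds forward).

ΔG = -5.41 kJ/mol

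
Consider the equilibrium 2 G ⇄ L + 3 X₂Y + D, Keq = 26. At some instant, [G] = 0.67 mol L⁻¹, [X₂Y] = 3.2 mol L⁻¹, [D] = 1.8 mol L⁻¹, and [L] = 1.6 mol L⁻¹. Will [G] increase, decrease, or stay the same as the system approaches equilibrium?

increase

Q = [L]·[X₂Y]³·[D] / [G]² = (1.6)·(3.2)³·(1.8) / (0.67)² = 210
Q = 210 > Keq = 26: net reverse reaction.
G is a reactant, so it increases.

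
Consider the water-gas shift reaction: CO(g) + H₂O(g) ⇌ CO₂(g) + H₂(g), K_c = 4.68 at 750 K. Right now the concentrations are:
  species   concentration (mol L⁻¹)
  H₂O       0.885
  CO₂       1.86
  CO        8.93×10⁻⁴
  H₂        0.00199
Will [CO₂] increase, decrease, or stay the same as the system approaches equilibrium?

stay the same

Q_c = [CO₂]·[H₂] / ([CO]·[H₂O]) = (1.86)·(0.00199) / ((8.93×10⁻⁴)·(0.885)) = 4.68
Q_c = 4.68 = K_c; the system is at equilibrium.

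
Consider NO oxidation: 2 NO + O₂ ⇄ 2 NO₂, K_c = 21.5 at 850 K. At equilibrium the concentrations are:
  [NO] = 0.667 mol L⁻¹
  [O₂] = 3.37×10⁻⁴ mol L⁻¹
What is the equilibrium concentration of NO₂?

[NO₂] = 0.0568 mol L⁻¹

At equilibrium, K_c = [NO₂]² / ([NO]²·[O₂]) = 21.5.
([NO₂])² / ((0.667)²·(3.37×10⁻⁴)) = 21.5
[NO₂]² = 0.00322 ⇒ [NO₂] = 0.0568 mol L⁻¹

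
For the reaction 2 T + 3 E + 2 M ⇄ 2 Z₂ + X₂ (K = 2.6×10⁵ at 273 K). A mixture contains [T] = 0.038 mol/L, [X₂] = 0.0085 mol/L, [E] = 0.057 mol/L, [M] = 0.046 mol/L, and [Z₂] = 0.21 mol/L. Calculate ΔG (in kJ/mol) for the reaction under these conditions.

Q = [Z₂]²·[X₂] / ([T]²·[E]³·[M]²) = (0.21)²·(0.0085) / ((0.038)²·(0.057)³·(0.046)²) = 6.62×10⁵
ΔG = RT ln(Q/K) = (8.314 J mol⁻¹ K⁻¹)(273 K) × ln(6.62×10⁵/2.6×10⁵)
   = (2.270 kJ/mol)(0.9346) = 2.12 kJ/mol
ΔG > 0, so the forward reaction is non-spontaneous (proceeds in reverse).

ΔG = 2.12 kJ/mol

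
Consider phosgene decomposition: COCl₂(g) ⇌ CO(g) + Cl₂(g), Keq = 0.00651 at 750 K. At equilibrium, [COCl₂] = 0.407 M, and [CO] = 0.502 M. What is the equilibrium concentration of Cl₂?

At equilibrium, Keq = [CO]·[Cl₂] / [COCl₂] = 0.00651.
(0.502)·([Cl₂]) / (0.407) = 0.00651
[Cl₂] = 0.00528 M

[Cl₂] = 0.00528 M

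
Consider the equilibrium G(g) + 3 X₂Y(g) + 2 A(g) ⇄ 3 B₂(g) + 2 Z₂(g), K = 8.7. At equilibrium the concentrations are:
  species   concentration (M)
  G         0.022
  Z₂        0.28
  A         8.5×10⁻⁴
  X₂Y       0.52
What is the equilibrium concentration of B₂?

[B₂] = 0.0063 M

At equilibrium, K = [B₂]³·[Z₂]² / ([G]·[X₂Y]³·[A]²) = 8.7.
([B₂])³·(0.28)² / ((0.022)·(0.52)³·(8.5×10⁻⁴)²) = 8.7
[B₂]³ = 2.48×10⁻⁷ ⇒ [B₂] = 0.0063 M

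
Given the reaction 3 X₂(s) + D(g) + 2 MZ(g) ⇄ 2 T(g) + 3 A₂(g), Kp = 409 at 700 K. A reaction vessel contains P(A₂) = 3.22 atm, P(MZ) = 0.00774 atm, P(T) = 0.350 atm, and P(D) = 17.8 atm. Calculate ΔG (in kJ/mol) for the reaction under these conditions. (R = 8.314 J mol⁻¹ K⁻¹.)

ΔG = 13.0 kJ/mol

(X₂ is a pure solid — omitted from Qp.)
Qp = P(T)²·P(A₂)³ / (P(D)·P(MZ)²) = (0.350)²·(3.22)³ / ((17.8)·(0.00774)²) = 3840
ΔG = RT ln(Qp/Kp) = (8.314 J mol⁻¹ K⁻¹)(700 K) × ln(3840/409)
   = (5.820 kJ/mol)(2.240) = 13.0 kJ/mol
ΔG > 0, so the forward reaction is non-spontaneous (proceeds in reverse).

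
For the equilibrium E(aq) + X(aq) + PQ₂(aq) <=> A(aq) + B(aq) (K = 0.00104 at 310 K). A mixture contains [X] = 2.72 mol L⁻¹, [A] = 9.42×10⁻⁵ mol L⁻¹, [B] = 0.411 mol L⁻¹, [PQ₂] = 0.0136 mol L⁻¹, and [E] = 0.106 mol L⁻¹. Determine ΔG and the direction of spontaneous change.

ΔG = 5.80 kJ/mol; the forward reaction is non-spontaneous

Q = [A]·[B] / ([E]·[X]·[PQ₂]) = (9.42×10⁻⁵)·(0.411) / ((0.106)·(2.72)·(0.0136)) = 0.00987
ΔG = RT ln(Q/K) = (8.314 J mol⁻¹ K⁻¹)(310 K) × ln(0.00987/0.00104)
   = (2.577 kJ/mol)(2.250) = 5.80 kJ/mol
ΔG > 0, so the forward reaction is non-spontaneous (proceeds in reverse).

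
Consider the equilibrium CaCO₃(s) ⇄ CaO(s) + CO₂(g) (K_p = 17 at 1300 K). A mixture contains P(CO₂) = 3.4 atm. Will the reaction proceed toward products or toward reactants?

(CaCO₃, CaO are pure solids — omitted from Q_p.)
Q_p = P(CO₂) = 3.4
Q_p = 3.4 < K_p = 17, so the forward reaction proceeds.

to the right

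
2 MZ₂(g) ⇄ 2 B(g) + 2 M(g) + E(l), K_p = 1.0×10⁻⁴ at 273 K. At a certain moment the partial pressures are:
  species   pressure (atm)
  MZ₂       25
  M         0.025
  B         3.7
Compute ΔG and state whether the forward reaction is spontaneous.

(E is a pure liquid — omitted from Q_p.)
Q_p = P(B)²·P(M)² / P(MZ₂)² = (3.7)²·(0.025)² / (25)² = 1.37×10⁻⁵
ΔG = RT ln(Q_p/K_p) = (8.314 J mol⁻¹ K⁻¹)(273 K) × ln(1.37×10⁻⁵/1.0×10⁻⁴)
   = (2.270 kJ/mol)(-1.988) = -4.51 kJ/mol
ΔG < 0, so the forward reaction is spontaneous (proceeds forward).

ΔG = -4.51 kJ/mol; the forward reaction is spontaneous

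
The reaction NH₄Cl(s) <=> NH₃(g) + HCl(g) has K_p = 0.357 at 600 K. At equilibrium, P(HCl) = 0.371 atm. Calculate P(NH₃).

P(NH₃) = 0.962 atm

(NH₄Cl is a pure solid — omitted from K_p.)
At equilibrium, K_p = P(NH₃)·P(HCl) = 0.357.
(P(NH₃))·(0.371) = 0.357
P(NH₃) = 0.962 atm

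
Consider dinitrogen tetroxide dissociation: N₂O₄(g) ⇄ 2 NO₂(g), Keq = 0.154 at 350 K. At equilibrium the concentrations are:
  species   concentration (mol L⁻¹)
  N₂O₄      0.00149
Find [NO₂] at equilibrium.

[NO₂] = 0.0151 mol L⁻¹

At equilibrium, Keq = [NO₂]² / [N₂O₄] = 0.154.
([NO₂])² / (0.00149) = 0.154
[NO₂]² = 2.29e-4 ⇒ [NO₂] = 0.0151 mol L⁻¹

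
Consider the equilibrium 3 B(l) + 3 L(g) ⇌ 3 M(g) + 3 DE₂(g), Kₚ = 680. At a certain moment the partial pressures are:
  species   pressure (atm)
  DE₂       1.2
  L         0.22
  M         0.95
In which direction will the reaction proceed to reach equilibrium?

(B is a pure liquid — omitted from Qₚ.)
Qₚ = P(M)³·P(DE₂)³ / P(L)³ = (0.95)³·(1.2)³ / (0.22)³ = 140
Qₚ = 140 < Kₚ = 680, so the forward reaction proceeds.

to the right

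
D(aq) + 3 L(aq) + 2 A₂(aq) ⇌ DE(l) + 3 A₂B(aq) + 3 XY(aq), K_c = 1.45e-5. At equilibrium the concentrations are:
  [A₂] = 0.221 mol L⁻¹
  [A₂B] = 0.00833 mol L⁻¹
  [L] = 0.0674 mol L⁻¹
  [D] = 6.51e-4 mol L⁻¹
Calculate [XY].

[XY] = 0.00625 mol L⁻¹

(DE is a pure liquid — omitted from K_c.)
At equilibrium, K_c = [A₂B]³·[XY]³ / ([D]·[L]³·[A₂]²) = 1.45e-5.
(0.00833)³·([XY])³ / ((6.51e-4)·(0.0674)³·(0.221)²) = 1.45e-5
[XY]³ = 2.44e-7 ⇒ [XY] = 0.00625 mol L⁻¹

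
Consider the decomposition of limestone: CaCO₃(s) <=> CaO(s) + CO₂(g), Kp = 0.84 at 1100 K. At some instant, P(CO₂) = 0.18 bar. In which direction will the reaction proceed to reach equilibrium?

to the right

(CaCO₃, CaO are pure solids — omitted from Qp.)
Qp = P(CO₂) = 0.18
Qp = 0.18 < Kp = 0.84, so the forward reaction proceeds.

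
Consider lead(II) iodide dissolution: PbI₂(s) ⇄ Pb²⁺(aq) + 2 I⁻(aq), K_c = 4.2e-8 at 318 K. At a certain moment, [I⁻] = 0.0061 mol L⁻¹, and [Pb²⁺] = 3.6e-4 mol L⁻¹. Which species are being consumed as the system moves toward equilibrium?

(PbI₂ is a pure solid — omitted from Q_c.)
Q_c = [Pb²⁺]·[I⁻]² = (3.6e-4)·(0.0061)² = 1.3e-8
Q_c = 1.3e-8 < K_c = 4.2e-8: net forward reaction.

PbI₂ (reactants)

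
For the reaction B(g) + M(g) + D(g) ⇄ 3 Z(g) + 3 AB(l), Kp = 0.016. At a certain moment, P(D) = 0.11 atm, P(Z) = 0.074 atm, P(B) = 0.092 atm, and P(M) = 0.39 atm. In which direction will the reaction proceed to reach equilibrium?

(AB is a pure liquid — omitted from Qp.)
Qp = P(Z)³ / (P(B)·P(M)·P(D)) = (0.074)³ / ((0.092)·(0.39)·(0.11)) = 0.10
Qp = 0.10 > Kp = 0.016, so the reverse reaction proceeds.

reverse (toward reactants)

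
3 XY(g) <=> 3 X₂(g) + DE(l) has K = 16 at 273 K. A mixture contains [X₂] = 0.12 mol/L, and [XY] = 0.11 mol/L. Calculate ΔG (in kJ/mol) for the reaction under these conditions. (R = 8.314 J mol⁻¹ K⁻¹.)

ΔG = -5.70 kJ/mol

(DE is a pure liquid — omitted from Q.)
Q = [X₂]³ / [XY]³ = (0.12)³ / (0.11)³ = 1.30
ΔG = RT ln(Q/K) = (8.314 J mol⁻¹ K⁻¹)(273 K) × ln(1.30/16)
   = (2.270 kJ/mol)(-2.510) = -5.70 kJ/mol
ΔG < 0, so the forward reaction is spontaneous (proceeds forward).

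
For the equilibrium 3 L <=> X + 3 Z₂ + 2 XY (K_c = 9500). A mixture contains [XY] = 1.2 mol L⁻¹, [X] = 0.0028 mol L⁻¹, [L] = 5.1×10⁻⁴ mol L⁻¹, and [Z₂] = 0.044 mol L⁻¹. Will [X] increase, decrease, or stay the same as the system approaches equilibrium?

increase

Q_c = [X]·[Z₂]³·[XY]² / [L]³ = (0.0028)·(0.044)³·(1.2)² / (5.1×10⁻⁴)³ = 2600
Q_c = 2600 < K_c = 9500: net forward reaction.
X is a product, so it increases.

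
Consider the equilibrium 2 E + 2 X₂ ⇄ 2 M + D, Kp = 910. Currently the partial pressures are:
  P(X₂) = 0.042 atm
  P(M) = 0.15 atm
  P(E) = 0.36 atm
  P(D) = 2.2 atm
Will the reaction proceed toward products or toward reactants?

toward products

Qp = P(M)²·P(D) / (P(E)²·P(X₂)²) = (0.15)²·(2.2) / ((0.36)²·(0.042)²) = 220
Qp = 220 < Kp = 910, so the forward reaction proceeds.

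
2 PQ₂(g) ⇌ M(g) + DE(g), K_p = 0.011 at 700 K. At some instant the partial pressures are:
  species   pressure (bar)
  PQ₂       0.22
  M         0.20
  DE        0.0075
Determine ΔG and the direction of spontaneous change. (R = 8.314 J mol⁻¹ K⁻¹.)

Q_p = P(M)·P(DE) / P(PQ₂)² = (0.20)·(0.0075) / (0.22)² = 0.0310
ΔG = RT ln(Q_p/K_p) = (8.314 J mol⁻¹ K⁻¹)(700 K) × ln(0.0310/0.011)
   = (5.820 kJ/mol)(1.036) = 6.03 kJ/mol
ΔG > 0, so the forward reaction is non-spontaneous (proceeds in reverse).

ΔG = 6.03 kJ/mol; the forward reaction is non-spontaneous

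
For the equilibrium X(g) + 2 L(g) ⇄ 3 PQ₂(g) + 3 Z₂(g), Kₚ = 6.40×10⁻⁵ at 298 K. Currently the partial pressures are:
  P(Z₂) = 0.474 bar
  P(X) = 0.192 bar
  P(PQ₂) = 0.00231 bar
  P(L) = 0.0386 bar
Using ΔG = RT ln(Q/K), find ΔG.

ΔG = -6.53 kJ/mol

Qₚ = P(PQ₂)³·P(Z₂)³ / (P(X)·P(L)²) = (0.00231)³·(0.474)³ / ((0.192)·(0.0386)²) = 4.59×10⁻⁶
ΔG = RT ln(Qₚ/Kₚ) = (8.314 J mol⁻¹ K⁻¹)(298 K) × ln(4.59×10⁻⁶/6.40×10⁻⁵)
   = (2.478 kJ/mol)(-2.635) = -6.53 kJ/mol
ΔG < 0, so the forward reaction is spontaneous (proceeds forward).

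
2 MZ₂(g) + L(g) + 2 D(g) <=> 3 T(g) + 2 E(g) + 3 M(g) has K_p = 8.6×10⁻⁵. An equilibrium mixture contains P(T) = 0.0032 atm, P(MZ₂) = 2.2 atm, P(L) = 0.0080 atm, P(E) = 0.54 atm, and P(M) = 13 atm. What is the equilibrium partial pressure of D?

At equilibrium, K_p = P(T)³·P(E)²·P(M)³ / (P(MZ₂)²·P(L)·P(D)²) = 8.6×10⁻⁵.
(0.0032)³·(0.54)²·(13)³ / ((2.2)²·(0.0080)·(P(D))²) = 8.6×10⁻⁵
P(D)² = 6.30 ⇒ P(D) = 2.5 atm

P(D) = 2.5 atm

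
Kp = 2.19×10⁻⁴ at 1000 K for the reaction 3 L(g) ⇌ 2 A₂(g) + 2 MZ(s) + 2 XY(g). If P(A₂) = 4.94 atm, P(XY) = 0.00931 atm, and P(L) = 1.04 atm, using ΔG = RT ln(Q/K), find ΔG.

ΔG = 17.9 kJ/mol

(MZ is a pure solid — omitted from Qp.)
Qp = P(A₂)²·P(XY)² / P(L)³ = (4.94)²·(0.00931)² / (1.04)³ = 0.00188
ΔG = RT ln(Qp/Kp) = (8.314 J mol⁻¹ K⁻¹)(1000 K) × ln(0.00188/2.19×10⁻⁴)
   = (8.314 kJ/mol)(2.150) = 17.9 kJ/mol
ΔG > 0, so the forward reaction is non-spontaneous (proceeds in reverse).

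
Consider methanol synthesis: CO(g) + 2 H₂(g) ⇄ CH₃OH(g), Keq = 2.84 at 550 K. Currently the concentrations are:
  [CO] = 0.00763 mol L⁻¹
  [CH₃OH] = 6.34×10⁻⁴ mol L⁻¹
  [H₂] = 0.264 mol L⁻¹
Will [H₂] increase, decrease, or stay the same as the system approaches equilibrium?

decrease

Q = [CH₃OH] / ([CO]·[H₂]²) = (6.34×10⁻⁴) / ((0.00763)·(0.264)²) = 1.19
Q = 1.19 < Keq = 2.84: net forward reaction.
H₂ is a reactant, so it decreases.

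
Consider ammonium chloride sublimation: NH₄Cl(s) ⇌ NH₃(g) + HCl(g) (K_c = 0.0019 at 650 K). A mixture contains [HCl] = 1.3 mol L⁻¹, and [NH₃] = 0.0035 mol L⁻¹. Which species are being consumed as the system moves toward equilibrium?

NH₃, HCl (products)

(NH₄Cl is a pure solid — omitted from Q_c.)
Q_c = [NH₃]·[HCl] = (0.0035)·(1.3) = 0.0045
Q_c = 0.0045 > K_c = 0.0019: net reverse reaction.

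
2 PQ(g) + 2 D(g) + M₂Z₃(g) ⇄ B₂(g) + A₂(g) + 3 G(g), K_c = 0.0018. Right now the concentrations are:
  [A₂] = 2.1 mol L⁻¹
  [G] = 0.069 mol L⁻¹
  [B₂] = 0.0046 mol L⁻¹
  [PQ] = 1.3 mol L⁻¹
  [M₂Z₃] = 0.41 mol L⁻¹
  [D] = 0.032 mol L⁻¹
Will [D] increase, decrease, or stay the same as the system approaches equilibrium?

Q_c = [B₂]·[A₂]·[G]³ / ([PQ]²·[D]²·[M₂Z₃]) = (0.0046)·(2.1)·(0.069)³ / ((1.3)²·(0.032)²·(0.41)) = 0.0045
Q_c = 0.0045 > K_c = 0.0018: net reverse reaction.
D is a reactant, so it increases.

increase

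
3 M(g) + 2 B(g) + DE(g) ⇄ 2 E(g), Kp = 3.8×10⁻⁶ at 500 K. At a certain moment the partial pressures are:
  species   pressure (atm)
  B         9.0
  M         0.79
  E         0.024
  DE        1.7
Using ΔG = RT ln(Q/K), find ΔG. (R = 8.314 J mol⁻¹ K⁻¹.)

Qp = P(E)² / (P(M)³·P(B)²·P(DE)) = (0.024)² / ((0.79)³·(9.0)²·(1.7)) = 8.48×10⁻⁶
ΔG = RT ln(Qp/Kp) = (8.314 J mol⁻¹ K⁻¹)(500 K) × ln(8.48×10⁻⁶/3.8×10⁻⁶)
   = (4.157 kJ/mol)(0.8027) = 3.34 kJ/mol
ΔG > 0, so the forward reaction is non-spontaneous (proceeds in reverse).

ΔG = 3.34 kJ/mol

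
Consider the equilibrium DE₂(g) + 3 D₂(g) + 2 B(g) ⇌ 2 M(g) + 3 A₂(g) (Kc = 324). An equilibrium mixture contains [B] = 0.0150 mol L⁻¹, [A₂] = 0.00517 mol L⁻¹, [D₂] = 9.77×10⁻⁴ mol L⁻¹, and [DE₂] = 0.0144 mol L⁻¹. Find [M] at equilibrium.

[M] = 0.00266 mol L⁻¹

At equilibrium, Kc = [M]²·[A₂]³ / ([DE₂]·[D₂]³·[B]²) = 324.
([M])²·(0.00517)³ / ((0.0144)·(9.77×10⁻⁴)³·(0.0150)²) = 324
[M]² = 7.08×10⁻⁶ ⇒ [M] = 0.00266 mol L⁻¹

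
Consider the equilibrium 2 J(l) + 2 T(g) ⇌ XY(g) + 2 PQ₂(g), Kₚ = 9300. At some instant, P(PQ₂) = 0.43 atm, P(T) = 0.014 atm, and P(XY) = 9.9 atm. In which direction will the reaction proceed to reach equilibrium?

at equilibrium

(J is a pure liquid — omitted from Qₚ.)
Qₚ = P(XY)·P(PQ₂)² / P(T)² = (9.9)·(0.43)² / (0.014)² = 9300
Qₚ = 9300 = Kₚ, so the system is already at equilibrium.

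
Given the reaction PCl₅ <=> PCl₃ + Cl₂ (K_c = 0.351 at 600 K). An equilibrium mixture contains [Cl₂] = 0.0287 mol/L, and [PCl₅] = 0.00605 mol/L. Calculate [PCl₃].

[PCl₃] = 0.0740 mol/L

At equilibrium, K_c = [PCl₃]·[Cl₂] / [PCl₅] = 0.351.
([PCl₃])·(0.0287) / (0.00605) = 0.351
[PCl₃] = 0.0740 mol/L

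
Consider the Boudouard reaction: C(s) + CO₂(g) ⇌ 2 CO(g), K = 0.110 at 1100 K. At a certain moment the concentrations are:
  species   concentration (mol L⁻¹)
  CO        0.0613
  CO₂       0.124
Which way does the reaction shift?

forward (toward products)

(C is a pure solid — omitted from Q.)
Q = [CO]² / [CO₂] = (0.0613)² / (0.124) = 0.0303
Q = 0.0303 < K = 0.110, so the forward reaction proceeds.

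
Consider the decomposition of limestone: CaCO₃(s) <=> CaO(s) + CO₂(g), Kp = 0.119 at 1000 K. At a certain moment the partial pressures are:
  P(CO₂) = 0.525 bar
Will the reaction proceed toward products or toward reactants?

reverse (toward reactants)

(CaCO₃, CaO are pure solids — omitted from Qp.)
Qp = P(CO₂) = 0.525
Qp = 0.525 > Kp = 0.119, so the reverse reaction proceeds.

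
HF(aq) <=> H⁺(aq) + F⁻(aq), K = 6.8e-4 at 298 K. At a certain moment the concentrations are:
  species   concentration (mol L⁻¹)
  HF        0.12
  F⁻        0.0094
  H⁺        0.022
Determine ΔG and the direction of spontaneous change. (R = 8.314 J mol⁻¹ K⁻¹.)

Q = [H⁺]·[F⁻] / [HF] = (0.022)·(0.0094) / (0.12) = 0.00172
ΔG = RT ln(Q/K) = (8.314 J mol⁻¹ K⁻¹)(298 K) × ln(0.00172/6.8e-4)
   = (2.478 kJ/mol)(0.9280) = 2.30 kJ/mol
ΔG > 0, so the forward reaction is non-spontaneous (proceeds in reverse).

ΔG = 2.30 kJ/mol; the forward reaction is non-spontaneous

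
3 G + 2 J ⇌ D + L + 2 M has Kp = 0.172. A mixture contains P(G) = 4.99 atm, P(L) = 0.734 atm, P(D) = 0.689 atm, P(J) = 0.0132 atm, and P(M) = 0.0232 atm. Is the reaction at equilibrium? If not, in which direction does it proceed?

to the right

Qp = P(D)·P(L)·P(M)² / (P(G)³·P(J)²) = (0.689)·(0.734)·(0.0232)² / ((4.99)³·(0.0132)²) = 0.0126
Qp = 0.0126 < Kp = 0.172, so the forward reaction proceeds.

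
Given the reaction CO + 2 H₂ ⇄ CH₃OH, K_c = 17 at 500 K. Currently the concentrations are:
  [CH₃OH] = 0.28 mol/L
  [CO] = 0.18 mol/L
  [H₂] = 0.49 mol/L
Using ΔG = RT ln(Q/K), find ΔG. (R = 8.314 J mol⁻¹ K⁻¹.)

ΔG = -4.01 kJ/mol

Q_c = [CH₃OH] / ([CO]·[H₂]²) = (0.28) / ((0.18)·(0.49)²) = 6.48
ΔG = RT ln(Q_c/K_c) = (8.314 J mol⁻¹ K⁻¹)(500 K) × ln(6.48/17)
   = (4.157 kJ/mol)(-0.9645) = -4.01 kJ/mol
ΔG < 0, so the forward reaction is spontaneous (proceeds forward).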